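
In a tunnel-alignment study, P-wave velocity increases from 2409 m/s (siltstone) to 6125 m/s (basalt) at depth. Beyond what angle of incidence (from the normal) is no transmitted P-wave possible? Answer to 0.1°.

23.2°

Critical incidence: sin θ_c = V₁/V₂ = 2409/6125 = 0.3933.
θ_c = arcsin 0.3933 = 23.16°.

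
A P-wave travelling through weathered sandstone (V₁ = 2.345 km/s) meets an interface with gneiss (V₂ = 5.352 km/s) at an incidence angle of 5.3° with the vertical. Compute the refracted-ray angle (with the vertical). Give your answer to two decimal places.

12.17°

Snell's law: sin θ₂ = (V₂/V₁)·sin θ₁ = (5.352/2.345)·sin 5.3° = 0.2108.
θ₂ = arcsin 0.2108 = 12.17° from the normal.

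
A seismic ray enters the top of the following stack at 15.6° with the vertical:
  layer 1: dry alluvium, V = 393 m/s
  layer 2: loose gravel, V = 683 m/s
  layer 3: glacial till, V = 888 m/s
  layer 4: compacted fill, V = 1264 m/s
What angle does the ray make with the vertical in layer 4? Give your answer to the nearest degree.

Ray parameter p = sin 15.6° / 393 = 6.8427e-04 s/m.
sin θ_4 = p·V_4 = 6.8427e-04 × 1264 = 0.8649.
θ_4 = arcsin 0.8649 = 59.87°.

60°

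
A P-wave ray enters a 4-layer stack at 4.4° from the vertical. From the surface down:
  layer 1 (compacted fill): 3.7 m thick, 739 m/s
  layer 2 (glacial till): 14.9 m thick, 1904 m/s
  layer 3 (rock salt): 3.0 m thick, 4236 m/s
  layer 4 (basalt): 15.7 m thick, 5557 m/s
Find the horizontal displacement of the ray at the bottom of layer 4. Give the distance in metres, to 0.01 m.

Apply Snell's law at each interface; in layer i the horizontal offset is hᵢ·tan θᵢ.
Layer 1: θ = 4.40°; offset = 3.7·tan 4.40° = 0.2847 m.
Layer 2: sin θ = 1904·sin 4.4°/739 = 0.1977, θ = 11.40°; offset = 14.9·tan 11.40° = 3.0045 m.
Layer 3: sin θ = 4236·sin 4.4°/739 = 0.4398, θ = 26.09°; offset = 3.0·tan 26.09° = 1.4689 m.
Layer 4: sin θ = 5557·sin 4.4°/739 = 0.5769, θ = 35.23°; offset = 15.7·tan 35.23° = 11.0885 m.
Summing the layer offsets gives 15.8466 m.

15.85 m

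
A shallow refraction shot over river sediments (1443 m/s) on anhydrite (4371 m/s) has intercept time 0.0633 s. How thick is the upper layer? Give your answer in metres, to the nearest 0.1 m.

48.4 m

h = tᵢ·V₁·V₂ / (2·√(V₂²−V₁²)).
√(V₂²−V₁²) = √(4371² − 1443²) = 4125.9 m/s.
h = 0.0633 s × 1443 × 4371 / (2 × 4125.9) = 48.38 m.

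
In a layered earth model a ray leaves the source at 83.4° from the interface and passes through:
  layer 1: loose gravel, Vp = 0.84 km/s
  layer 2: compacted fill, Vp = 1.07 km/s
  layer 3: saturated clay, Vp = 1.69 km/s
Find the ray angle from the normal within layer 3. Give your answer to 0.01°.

13.37°

From the normal: θ₁ = 90° − 83.4° = 6.6°.
Ray parameter p = sin 6.6° / 0.84 = 1.3683e-01 s/km.
sin θ_3 = p·V_3 = 1.3683e-01 × 1.69 = 0.2312.
θ_3 = 13.37° from the vertical.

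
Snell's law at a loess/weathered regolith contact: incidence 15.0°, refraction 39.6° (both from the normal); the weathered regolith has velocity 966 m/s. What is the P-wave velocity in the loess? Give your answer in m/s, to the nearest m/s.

392 m/s

sin 15.0° = 0.2588; sin 39.6° = 0.6374.
V₁ = V₂·(sin θ₁/sin θ₂) = 966·(0.2588/0.6374) = 392.23 m/s.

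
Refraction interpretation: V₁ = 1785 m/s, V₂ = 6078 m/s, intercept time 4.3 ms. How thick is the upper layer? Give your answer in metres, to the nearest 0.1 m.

θ_c = arcsin(1785/6078) = 17.08°; cos θ_c = 0.9559.
tᵢ = 2h cos θ_c/V₁ ⇒ h = tᵢ·V₁/(2 cos θ_c) = 0.0043·1785/(2·0.9559) = 4.01 m.

4.0 m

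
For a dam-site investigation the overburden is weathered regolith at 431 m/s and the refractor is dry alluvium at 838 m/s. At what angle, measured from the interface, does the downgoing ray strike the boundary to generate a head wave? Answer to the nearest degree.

59°

Critical incidence: sin θ_c = V₁/V₂ = 431/838 = 0.5143.
θ_c = arcsin 0.5143 = 30.95°.
Measured from the interface: 90° − 30.95° = 59.05°.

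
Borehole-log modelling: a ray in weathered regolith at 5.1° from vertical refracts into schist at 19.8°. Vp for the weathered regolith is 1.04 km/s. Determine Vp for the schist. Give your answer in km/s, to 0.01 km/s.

3.96 km/s

Snell's law: sin 5.1°/V₁ = sin 19.8°/V₂.
V₂ = V₁·sin 19.8°/sin 5.1° = 1.04 × 3.8106 = 3.96 km/s.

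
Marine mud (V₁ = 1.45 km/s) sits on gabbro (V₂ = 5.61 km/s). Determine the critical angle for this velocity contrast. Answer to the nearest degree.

Critical incidence: sin θ_c = V₁/V₂ = 1.45/5.61 = 0.2585.
θ_c = arcsin 0.2585 = 14.98°.

15°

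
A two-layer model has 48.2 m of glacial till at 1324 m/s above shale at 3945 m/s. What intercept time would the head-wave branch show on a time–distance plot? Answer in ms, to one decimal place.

68.6 ms

tᵢ = 2h·√(V₂²−V₁²)/(V₁V₂).
√(V₂²−V₁²) = √(3945²−1324²) = 3716.2 m/s.
tᵢ = 2·48.2·3716.2/(1324·3945) = 0.06859 s.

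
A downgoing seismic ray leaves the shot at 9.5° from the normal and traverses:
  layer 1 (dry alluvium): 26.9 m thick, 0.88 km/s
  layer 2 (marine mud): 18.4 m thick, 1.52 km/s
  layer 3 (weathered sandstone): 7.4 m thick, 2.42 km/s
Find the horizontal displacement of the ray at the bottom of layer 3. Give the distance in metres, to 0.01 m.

13.74 m

p = sin θ₁/V₁ = sin 9.5°/0.88 = 1.8755e-01 s/km is conserved through the stack.
Layer 1: θ = 9.50°; offset = 26.9·tan 9.50° = 4.5015 m.
Layer 2: sin θ = p·1.52 = 0.2851 → θ = 16.56°; offset = 18.4·tan 16.56° = 5.4726 m.
Layer 3: sin θ = p·2.42 = 0.4539 → θ = 26.99°; offset = 7.4·tan 26.99° = 3.7693 m.
Σ offsets = 13.7435 m.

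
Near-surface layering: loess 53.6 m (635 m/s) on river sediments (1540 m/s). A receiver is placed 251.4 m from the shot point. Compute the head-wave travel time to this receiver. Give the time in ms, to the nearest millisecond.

317 ms

t = x/V₂ + 2h·√(V₂²−V₁²)/(V₁V₂).
√(V₂²−V₁²) = √(1540²−635²) = 1403.0 m/s; delay term = 2·53.6·1403.0/(635·1540) = 0.15380 s.
t = 251.4/1540 + 0.15380 = 0.31705 s.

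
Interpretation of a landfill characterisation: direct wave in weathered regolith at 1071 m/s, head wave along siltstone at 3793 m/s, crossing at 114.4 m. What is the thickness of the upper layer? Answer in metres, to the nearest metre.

43 m

h = (x_cross/2)·√((V₂−V₁)/(V₂+V₁)).
(V₂−V₁)/(V₂+V₁) = (3793−1071)/(3793+1071) = 0.5596; √ = 0.7481.
h = (114.4/2)·0.7481 = 42.79 m.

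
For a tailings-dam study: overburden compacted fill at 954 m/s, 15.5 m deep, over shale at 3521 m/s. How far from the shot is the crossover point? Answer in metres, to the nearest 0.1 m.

40.9 m

x_cross = 2h·√((V₂+V₁)/(V₂−V₁)).
(V₂+V₁)/(V₂−V₁) = (3521+954)/(3521−954) = 1.7433; √ = 1.3203.
x_cross = 2·15.5·1.3203 = 40.93 m.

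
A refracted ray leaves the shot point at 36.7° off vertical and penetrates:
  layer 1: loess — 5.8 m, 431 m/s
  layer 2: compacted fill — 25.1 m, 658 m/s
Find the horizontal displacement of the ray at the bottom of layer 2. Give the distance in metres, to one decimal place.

60.3 m

Ray parameter p = sin 36.7° / 431 m/s = 1.3866e-03 s/m.
Layer 1: θ = 36.70°; offset = 5.8·tan 36.70° = 4.323 m.
Layer 2: sin θ = p·658 = 0.9124 → θ = 65.84°; offset = 25.1·tan 65.84° = 55.946 m.
Summing the layer offsets gives 60.269 m.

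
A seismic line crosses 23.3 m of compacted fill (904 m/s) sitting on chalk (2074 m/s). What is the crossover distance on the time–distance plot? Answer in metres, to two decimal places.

74.35 m

θ_c = arcsin(904/2074) = 25.84°, so cos θ_c = 0.9000 and tᵢ = 2h cos θ_c/V₁ = 0.0464 s.
At crossover x/V₁ = x/V₂ + tᵢ ⇒ x = tᵢ/(1/V₁ − 1/V₂) = 0.04639/(1.1062e-03 − 4.8216e-04) = 74.35 m.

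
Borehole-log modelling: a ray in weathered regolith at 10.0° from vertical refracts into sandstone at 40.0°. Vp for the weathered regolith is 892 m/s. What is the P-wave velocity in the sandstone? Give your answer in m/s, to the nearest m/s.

3302 m/s

sin 10.0° = 0.1736; sin 40.0° = 0.6428.
V₂ = V₁·(sin θ₂/sin θ₁) = 892·(0.6428/0.1736) = 3301.89 m/s.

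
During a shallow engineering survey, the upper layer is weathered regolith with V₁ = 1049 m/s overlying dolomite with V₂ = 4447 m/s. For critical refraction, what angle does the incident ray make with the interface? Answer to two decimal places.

76.36°

At critical incidence the refracted ray runs along the interface (θ₂ = 90°), so sin θ_c = V₁/V₂.
θ_c = arcsin(1049/4447) = arcsin 0.2359 = 13.64°.
Measured from the interface: 90° − 13.64° = 76.36°.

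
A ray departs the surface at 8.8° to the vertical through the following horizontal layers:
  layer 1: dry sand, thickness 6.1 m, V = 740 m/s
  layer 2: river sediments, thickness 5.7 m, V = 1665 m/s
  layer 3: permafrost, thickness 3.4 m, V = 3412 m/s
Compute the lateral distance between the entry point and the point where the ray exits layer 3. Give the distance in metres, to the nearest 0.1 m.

6.4 m

Apply Snell's law at each interface; in layer i the horizontal offset is hᵢ·tan θᵢ.
Layer 1: θ = 8.80°; offset = 6.1·tan 8.80° = 0.944 m.
Layer 2: sin θ = 1665·sin 8.8°/740 = 0.3442, θ = 20.13°; offset = 5.7·tan 20.13° = 2.090 m.
Layer 3: sin θ = 3412·sin 8.8°/740 = 0.7054, θ = 44.86°; offset = 3.4·tan 44.86° = 3.384 m.
Total horizontal offset = 6.418 m.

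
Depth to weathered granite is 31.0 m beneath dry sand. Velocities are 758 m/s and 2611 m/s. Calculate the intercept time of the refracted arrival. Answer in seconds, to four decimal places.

tᵢ = 2h·√(V₂²−V₁²)/(V₁V₂).
√(V₂²−V₁²) = √(2611²−758²) = 2498.6 m/s.
tᵢ = 2·31.0·2498.6/(758·2611) = 0.07827 s.

0.0783 s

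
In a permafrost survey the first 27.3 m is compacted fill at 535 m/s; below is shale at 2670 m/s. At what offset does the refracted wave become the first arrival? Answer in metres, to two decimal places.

θ_c = arcsin(535/2670) = 11.56°, so cos θ_c = 0.9797 and tᵢ = 2h cos θ_c/V₁ = 0.1000 s.
At crossover x/V₁ = x/V₂ + tᵢ ⇒ x = tᵢ/(1/V₁ − 1/V₂) = 0.09999/(1.8692e-03 − 3.7453e-04) = 66.90 m.

66.90 m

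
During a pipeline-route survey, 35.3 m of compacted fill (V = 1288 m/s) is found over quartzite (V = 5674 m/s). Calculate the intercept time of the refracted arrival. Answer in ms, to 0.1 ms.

θ_c = arcsin(V₁/V₂) = arcsin(1288/5674) = 13.12°; cos θ_c = 0.9739.
tᵢ = 2h·cos θ_c / V₁ = 2·35.3·0.9739 / 1288 = 0.05338 s.

53.4 ms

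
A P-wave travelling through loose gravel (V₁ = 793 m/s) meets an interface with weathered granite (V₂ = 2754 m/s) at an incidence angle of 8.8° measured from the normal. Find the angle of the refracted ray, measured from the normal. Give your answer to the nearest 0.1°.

32.1°

Snell's law: sin θ₂ = (V₂/V₁)·sin θ₁ = (2754/793)·sin 8.8° = 0.5313.
θ₂ = sin⁻¹(0.5313) = 32.09° (from vertical).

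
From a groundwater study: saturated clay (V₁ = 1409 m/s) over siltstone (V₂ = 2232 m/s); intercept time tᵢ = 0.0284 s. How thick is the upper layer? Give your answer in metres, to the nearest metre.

θ_c = arcsin(1409/2232) = 39.14°; cos θ_c = 0.7756.
tᵢ = 2h cos θ_c/V₁ ⇒ h = tᵢ·V₁/(2 cos θ_c) = 0.0284·1409/(2·0.7756) = 25.80 m.

26 m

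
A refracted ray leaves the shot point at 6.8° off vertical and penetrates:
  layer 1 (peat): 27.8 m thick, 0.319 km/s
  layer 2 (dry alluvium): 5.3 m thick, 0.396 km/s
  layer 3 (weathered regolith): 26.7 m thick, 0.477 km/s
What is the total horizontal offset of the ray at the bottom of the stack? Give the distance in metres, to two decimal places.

8.91 m

p = sin θ₁/V₁ = sin 6.8°/0.319 = 3.7117e-01 s/km is conserved through the stack.
Layer 1: θ = 6.80°; offset = 27.8·tan 6.80° = 3.3149 m.
Layer 2: sin θ = p·0.396 = 0.1470 → θ = 8.45°; offset = 5.3·tan 8.45° = 0.7876 m.
Layer 3: sin θ = p·0.477 = 0.1770 → θ = 10.20°; offset = 26.7·tan 10.20° = 4.8031 m.
Summing the layer offsets gives 8.9056 m.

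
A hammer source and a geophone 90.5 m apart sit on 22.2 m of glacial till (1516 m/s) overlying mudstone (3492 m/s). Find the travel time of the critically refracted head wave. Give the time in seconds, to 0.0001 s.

t = x/V₂ + 2h·√(V₂²−V₁²)/(V₁V₂).
√(V₂²−V₁²) = √(3492²−1516²) = 3145.8 m/s; delay term = 2·22.2·3145.8/(1516·3492) = 0.02638 s.
t = 90.5/3492 + 0.02638 = 0.05230 s.

0.0523 s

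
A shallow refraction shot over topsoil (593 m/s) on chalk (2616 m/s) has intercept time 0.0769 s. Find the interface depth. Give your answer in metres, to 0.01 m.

23.41 m

h = tᵢ·V₁·V₂ / (2·√(V₂²−V₁²)).
√(V₂²−V₁²) = √(2616² − 593²) = 2547.9 m/s.
h = 0.0769 s × 593 × 2616 / (2 × 2547.9) = 23.41 m.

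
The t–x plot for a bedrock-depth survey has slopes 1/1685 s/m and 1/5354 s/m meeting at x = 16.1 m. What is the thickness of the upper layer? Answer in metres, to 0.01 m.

5.81 m

h = (x_cross/2)·√((V₂−V₁)/(V₂+V₁)).
(V₂−V₁)/(V₂+V₁) = (5354−1685)/(5354+1685) = 0.5212; √ = 0.7220.
h = (16.1/2)·0.7220 = 5.81 m.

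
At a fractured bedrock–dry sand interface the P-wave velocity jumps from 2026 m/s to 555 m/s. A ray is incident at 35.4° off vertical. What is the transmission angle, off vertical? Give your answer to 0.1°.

Snell's law: sin θ₂ = (V₂/V₁)·sin θ₁ = (555/2026)·sin 35.4° = 0.1587.
θ₂ = sin⁻¹(0.1587) = 9.13° (from vertical).

9.1°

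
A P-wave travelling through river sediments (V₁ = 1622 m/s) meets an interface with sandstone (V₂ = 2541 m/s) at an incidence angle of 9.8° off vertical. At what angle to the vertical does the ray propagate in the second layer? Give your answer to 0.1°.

15.5°

sin θ₁/V₁ = sin θ₂/V₂ ⇒ sin θ₂ = 2541·sin 9.8°/1622 = 2541·0.1702/1622 = 0.2666.
θ₂ = sin⁻¹(0.2666) = 15.46° (from vertical).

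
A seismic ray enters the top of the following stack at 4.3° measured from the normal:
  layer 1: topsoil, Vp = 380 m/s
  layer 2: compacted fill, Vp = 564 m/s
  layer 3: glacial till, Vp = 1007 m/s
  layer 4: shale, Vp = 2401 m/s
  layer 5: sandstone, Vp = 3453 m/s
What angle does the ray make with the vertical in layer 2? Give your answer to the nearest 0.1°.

Snell's law across each interface conserves sin θ / V, so sin θ_2 = V_2·sin θ₁/V₁.
sin θ_2 = 564 × sin 4.3° / 380 = 0.1113.
θ_2 = 6.39° from the vertical.

6.4°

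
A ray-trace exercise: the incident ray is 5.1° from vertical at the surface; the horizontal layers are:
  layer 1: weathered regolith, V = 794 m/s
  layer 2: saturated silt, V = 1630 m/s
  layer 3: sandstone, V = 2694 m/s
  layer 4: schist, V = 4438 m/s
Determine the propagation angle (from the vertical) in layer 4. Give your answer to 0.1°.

Snell's law across each interface conserves sin θ / V, so sin θ_4 = V_4·sin θ₁/V₁.
sin θ_4 = 4438 × sin 5.1° / 794 = 0.4969.
θ_4 = 29.79° from the vertical.

29.8°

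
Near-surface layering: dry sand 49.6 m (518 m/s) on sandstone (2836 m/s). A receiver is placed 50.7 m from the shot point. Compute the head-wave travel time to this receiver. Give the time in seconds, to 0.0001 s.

θ_c = arcsin(V₁/V₂) = arcsin(518/2836) = 10.52°, cos θ_c = 0.9832.
Intercept time tᵢ = 2h cos θ_c / V₁ = 2·49.6·0.9832/518 = 0.18828 s.
t = x/V₂ + tᵢ = 50.7/2836 + 0.18828 = 0.20616 s.

0.2062 s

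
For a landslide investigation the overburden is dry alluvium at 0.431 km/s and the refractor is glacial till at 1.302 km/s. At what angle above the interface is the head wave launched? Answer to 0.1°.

70.7°

Critical incidence: sin θ_c = V₁/V₂ = 0.431/1.302 = 0.3310.
θ_c = arcsin 0.3310 = 19.33°.
Measured from the interface: 90° − 19.33° = 70.67°.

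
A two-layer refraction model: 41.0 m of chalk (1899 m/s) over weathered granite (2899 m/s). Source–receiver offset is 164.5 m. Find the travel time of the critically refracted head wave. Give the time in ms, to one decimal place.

89.4 ms

t = x/V₂ + 2h·√(V₂²−V₁²)/(V₁V₂).
√(V₂²−V₁²) = √(2899²−1899²) = 2190.4 m/s; delay term = 2·41.0·2190.4/(1899·2899) = 0.03263 s.
t = 164.5/2899 + 0.03263 = 0.08937 s.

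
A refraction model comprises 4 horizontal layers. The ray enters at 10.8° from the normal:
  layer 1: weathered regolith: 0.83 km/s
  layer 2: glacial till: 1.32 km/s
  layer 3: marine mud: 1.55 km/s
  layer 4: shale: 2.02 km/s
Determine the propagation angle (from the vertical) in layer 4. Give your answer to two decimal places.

27.13°

Ray parameter p = sin 10.8° / 0.83 = 2.2576e-01 s/km.
sin θ_4 = p·V_4 = 2.2576e-01 × 2.02 = 0.4560.
θ_4 = 27.13° from the vertical.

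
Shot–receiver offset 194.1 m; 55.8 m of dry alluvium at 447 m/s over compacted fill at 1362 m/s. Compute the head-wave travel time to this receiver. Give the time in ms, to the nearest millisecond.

t = x/V₂ + 2h·√(V₂²−V₁²)/(V₁V₂).
√(V₂²−V₁²) = √(1362²−447²) = 1286.6 m/s; delay term = 2·55.8·1286.6/(447·1362) = 0.23584 s.
t = 194.1/1362 + 0.23584 = 0.37835 s.

378 ms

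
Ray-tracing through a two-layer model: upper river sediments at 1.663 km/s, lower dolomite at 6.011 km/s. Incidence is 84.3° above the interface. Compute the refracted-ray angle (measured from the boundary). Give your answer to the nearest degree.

Convert to the normal: θ₁ = 90° − 84.3° = 5.7°.
Snell's law: sin θ₂ = (V₂/V₁)·sin θ₁ = (6.011/1.663)·sin 5.7° = 0.3590.
θ₂ = sin⁻¹(0.3590) = 21.04° (from vertical).
From the interface: 90° − 21.04° = 68.96°.

69°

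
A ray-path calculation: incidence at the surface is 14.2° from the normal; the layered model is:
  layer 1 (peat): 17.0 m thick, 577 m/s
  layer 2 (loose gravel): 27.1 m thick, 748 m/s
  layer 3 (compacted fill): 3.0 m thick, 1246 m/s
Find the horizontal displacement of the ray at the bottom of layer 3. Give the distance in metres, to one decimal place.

15.3 m

Apply Snell's law at each interface; in layer i the horizontal offset is hᵢ·tan θᵢ.
Layer 1: θ = 14.20°; offset = 17.0·tan 14.20° = 4.302 m.
Layer 2: sin θ = 748·sin 14.2°/577 = 0.3180, θ = 18.54°; offset = 27.1·tan 18.54° = 9.090 m.
Layer 3: sin θ = 1246·sin 14.2°/577 = 0.5297, θ = 31.99°; offset = 3.0·tan 31.99° = 1.874 m.
Summing the layer offsets gives 15.265 m.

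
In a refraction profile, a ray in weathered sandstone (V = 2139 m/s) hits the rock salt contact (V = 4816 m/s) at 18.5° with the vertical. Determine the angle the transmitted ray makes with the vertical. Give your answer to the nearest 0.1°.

Snell's law: sin θ₂ = (V₂/V₁)·sin θ₁ = (4816/2139)·sin 18.5° = 0.7144.
θ₂ = sin⁻¹(0.7144) = 45.60° (from vertical).

45.6°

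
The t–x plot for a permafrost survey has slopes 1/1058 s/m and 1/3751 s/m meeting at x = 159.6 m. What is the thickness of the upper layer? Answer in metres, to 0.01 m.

59.72 m

x_cross = 2h·√((V₂+V₁)/(V₂−V₁)) → h = x_cross / (2·√((V₂+V₁)/(V₂−V₁))).
√((V₂+V₁)/(V₂−V₁)) = √((3751+1058)/(3751−1058)) = 1.3363.
h = 159.6 / (2·1.3363) = 59.72 m.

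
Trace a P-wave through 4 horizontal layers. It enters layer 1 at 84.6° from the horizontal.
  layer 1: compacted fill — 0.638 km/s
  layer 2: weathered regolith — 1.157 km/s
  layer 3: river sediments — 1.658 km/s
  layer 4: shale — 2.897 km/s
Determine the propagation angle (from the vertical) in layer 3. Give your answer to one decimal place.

14.2°

From the normal: θ₁ = 90° − 84.6° = 5.4°.
Snell's law across each interface conserves sin θ / V, so sin θ_3 = V_3·sin θ₁/V₁.
sin θ_3 = 1.658 × sin 5.4° / 0.638 = 0.2446.
θ_3 = arcsin 0.2446 = 14.16°.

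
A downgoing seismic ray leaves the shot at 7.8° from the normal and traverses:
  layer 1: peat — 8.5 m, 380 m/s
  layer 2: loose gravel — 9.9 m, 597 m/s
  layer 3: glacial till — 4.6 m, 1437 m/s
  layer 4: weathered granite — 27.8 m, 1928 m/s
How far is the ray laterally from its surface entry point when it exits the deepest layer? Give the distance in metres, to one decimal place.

32.5 m

Ray parameter p = sin 7.8° / 380 m/s = 3.5715e-04 s/m.
Layer 1: θ = 7.80°; offset = 8.5·tan 7.80° = 1.164 m.
Layer 2: sin θ = p·597 = 0.2132 → θ = 12.31°; offset = 9.9·tan 12.31° = 2.161 m.
Layer 3: sin θ = p·1437 = 0.5132 → θ = 30.88°; offset = 4.6·tan 30.88° = 2.751 m.
Layer 4: sin θ = p·1928 = 0.6886 → θ = 43.52°; offset = 27.8·tan 43.52° = 26.397 m.
Summing the layer offsets gives 32.473 m.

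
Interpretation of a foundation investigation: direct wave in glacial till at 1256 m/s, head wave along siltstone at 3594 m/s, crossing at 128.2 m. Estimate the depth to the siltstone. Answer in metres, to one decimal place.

x_cross = 2h·√((V₂+V₁)/(V₂−V₁)) → h = x_cross / (2·√((V₂+V₁)/(V₂−V₁))).
√((V₂+V₁)/(V₂−V₁)) = √((3594+1256)/(3594−1256)) = 1.4403.
h = 128.2 / (2·1.4403) = 44.51 m.

44.5 m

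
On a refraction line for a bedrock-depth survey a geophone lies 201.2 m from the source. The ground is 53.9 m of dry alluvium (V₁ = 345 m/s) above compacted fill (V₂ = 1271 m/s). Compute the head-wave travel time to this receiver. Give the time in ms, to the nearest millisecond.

t = x/V₂ + 2h·√(V₂²−V₁²)/(V₁V₂).
√(V₂²−V₁²) = √(1271²−345²) = 1223.3 m/s; delay term = 2·53.9·1223.3/(345·1271) = 0.30073 s.
t = 201.2/1271 + 0.30073 = 0.45903 s.

459 ms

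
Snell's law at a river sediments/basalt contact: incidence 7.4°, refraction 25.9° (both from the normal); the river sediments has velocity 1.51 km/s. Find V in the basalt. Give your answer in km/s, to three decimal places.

5.121 km/s

sin 7.4° = 0.1288; sin 25.9° = 0.4368.
V₂ = V₁·(sin θ₂/sin θ₁) = 1.51·(0.4368/0.1288) = 5.121 km/s.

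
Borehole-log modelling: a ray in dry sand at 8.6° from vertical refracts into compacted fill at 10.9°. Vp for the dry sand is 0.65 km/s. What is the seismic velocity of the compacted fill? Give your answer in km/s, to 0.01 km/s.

Snell's law: sin 8.6°/V₁ = sin 10.9°/V₂.
V₂ = V₁·sin 10.9°/sin 8.6° = 0.65 × 1.2646 = 0.82 km/s.

0.82 km/s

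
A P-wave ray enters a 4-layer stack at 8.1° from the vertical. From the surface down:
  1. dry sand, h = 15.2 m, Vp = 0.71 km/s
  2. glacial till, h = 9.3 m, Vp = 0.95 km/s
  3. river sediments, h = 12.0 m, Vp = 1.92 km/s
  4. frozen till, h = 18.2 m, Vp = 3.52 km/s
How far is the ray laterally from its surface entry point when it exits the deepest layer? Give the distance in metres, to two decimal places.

Apply Snell's law at each interface; in layer i the horizontal offset is hᵢ·tan θᵢ.
Layer 1: θ = 8.10°; offset = 15.2·tan 8.10° = 2.1633 m.
Layer 2: sin θ = 0.95·sin 8.1°/0.71 = 0.1885, θ = 10.87°; offset = 9.3·tan 10.87° = 1.7853 m.
Layer 3: sin θ = 1.92·sin 8.1°/0.71 = 0.3810, θ = 22.40°; offset = 12.0·tan 22.40° = 4.9454 m.
Layer 4: sin θ = 3.52·sin 8.1°/0.71 = 0.6986, θ = 44.31°; offset = 18.2·tan 44.31° = 17.7675 m.
Summing the layer offsets gives 26.6615 m.

26.66 m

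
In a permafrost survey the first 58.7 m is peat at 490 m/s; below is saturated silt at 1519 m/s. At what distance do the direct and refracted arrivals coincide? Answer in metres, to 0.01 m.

164.04 m

θ_c = arcsin(490/1519) = 18.82°, so cos θ_c = 0.9465 and tᵢ = 2h cos θ_c/V₁ = 0.2268 s.
At crossover x/V₁ = x/V₂ + tᵢ ⇒ x = tᵢ/(1/V₁ − 1/V₂) = 0.22678/(2.0408e-03 − 6.5833e-04) = 164.04 m.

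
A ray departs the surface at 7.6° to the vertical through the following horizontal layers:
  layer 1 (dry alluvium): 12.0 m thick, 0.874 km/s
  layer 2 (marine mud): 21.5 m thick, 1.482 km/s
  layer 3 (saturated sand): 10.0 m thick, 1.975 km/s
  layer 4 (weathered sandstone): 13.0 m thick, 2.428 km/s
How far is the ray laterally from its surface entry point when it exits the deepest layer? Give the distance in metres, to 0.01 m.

Apply Snell's law at each interface; in layer i the horizontal offset is hᵢ·tan θᵢ.
Layer 1: θ = 7.60°; offset = 12.0·tan 7.60° = 1.6011 m.
Layer 2: sin θ = 1.482·sin 7.6°/0.874 = 0.2243, θ = 12.96°; offset = 21.5·tan 12.96° = 4.9476 m.
Layer 3: sin θ = 1.975·sin 7.6°/0.874 = 0.2989, θ = 17.39°; offset = 10.0·tan 17.39° = 3.1318 m.
Layer 4: sin θ = 2.428·sin 7.6°/0.874 = 0.3674, θ = 21.56°; offset = 13.0·tan 21.56° = 5.1356 m.
Σ offsets = 14.8161 m.

14.82 m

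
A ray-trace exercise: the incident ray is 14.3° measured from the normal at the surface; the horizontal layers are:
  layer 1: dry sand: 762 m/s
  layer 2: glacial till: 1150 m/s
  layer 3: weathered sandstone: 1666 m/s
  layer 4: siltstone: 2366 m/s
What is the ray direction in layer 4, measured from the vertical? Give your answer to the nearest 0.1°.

50.1°

Ray parameter p = sin 14.3° / 762 = 3.2415e-04 s/m.
sin θ_4 = p·V_4 = 3.2415e-04 × 2366 = 0.7669.
θ_4 = arcsin 0.7669 = 50.08°.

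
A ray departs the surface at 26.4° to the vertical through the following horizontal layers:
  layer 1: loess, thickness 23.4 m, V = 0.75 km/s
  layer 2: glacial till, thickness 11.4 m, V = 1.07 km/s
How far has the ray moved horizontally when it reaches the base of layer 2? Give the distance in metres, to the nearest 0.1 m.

21.0 m

p = sin θ₁/V₁ = sin 26.4°/0.75 = 5.9285e-01 s/km is conserved through the stack.
Layer 1: θ = 26.40°; offset = 23.4·tan 26.40° = 11.616 m.
Layer 2: sin θ = p·1.07 = 0.6343 → θ = 39.37°; offset = 11.4·tan 39.37° = 9.355 m.
Total horizontal offset = 20.970 m.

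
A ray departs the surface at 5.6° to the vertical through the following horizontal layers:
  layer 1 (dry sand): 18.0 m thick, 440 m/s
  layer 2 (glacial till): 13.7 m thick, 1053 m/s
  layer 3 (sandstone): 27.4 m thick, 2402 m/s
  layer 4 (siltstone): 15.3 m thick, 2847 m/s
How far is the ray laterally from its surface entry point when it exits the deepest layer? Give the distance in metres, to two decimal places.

Ray parameter p = sin 5.6° / 440 m/s = 2.2178e-04 s/m.
Layer 1: θ = 5.60°; offset = 18.0·tan 5.60° = 1.7649 m.
Layer 2: sin θ = p·1053 = 0.2335 → θ = 13.51°; offset = 13.7·tan 13.51° = 3.2904 m.
Layer 3: sin θ = p·2402 = 0.5327 → θ = 32.19°; offset = 27.4·tan 32.19° = 17.2474 m.
Layer 4: sin θ = p·2847 = 0.6314 → θ = 39.15°; offset = 15.3·tan 39.15° = 12.4579 m.
Total horizontal offset = 34.7606 m.

34.76 m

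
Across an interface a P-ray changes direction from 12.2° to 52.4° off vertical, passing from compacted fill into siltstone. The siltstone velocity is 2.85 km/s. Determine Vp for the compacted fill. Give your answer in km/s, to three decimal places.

0.760 km/s

Snell's law: sin 12.2°/V₁ = sin 52.4°/V₂.
V₁ = V₂·sin 12.2°/sin 52.4° = 2.85 × 0.2667 = 0.760 km/s.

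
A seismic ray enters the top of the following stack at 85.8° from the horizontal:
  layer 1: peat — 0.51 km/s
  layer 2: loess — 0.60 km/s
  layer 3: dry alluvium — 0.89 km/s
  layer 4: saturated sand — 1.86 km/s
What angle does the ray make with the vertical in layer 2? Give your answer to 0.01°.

4.94°

From the normal: θ₁ = 90° − 85.8° = 4.2°.
Ray parameter p = sin 4.2° / 0.51 = 1.4360e-01 s/km.
sin θ_2 = p·V_2 = 1.4360e-01 × 0.60 = 0.0862.
θ_2 = 4.94° from the vertical.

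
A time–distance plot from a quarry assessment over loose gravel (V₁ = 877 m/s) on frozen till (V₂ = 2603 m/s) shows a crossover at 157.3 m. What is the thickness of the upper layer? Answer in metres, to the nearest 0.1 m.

55.4 m

h = (x_cross/2)·√((V₂−V₁)/(V₂+V₁)).
(V₂−V₁)/(V₂+V₁) = (2603−877)/(2603+877) = 0.4960; √ = 0.7043.
h = (157.3/2)·0.7043 = 55.39 m.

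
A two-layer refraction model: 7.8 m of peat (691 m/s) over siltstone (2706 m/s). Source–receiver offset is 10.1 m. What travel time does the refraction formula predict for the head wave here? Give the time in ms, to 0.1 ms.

θ_c = arcsin(V₁/V₂) = arcsin(691/2706) = 14.79°, cos θ_c = 0.9668.
Intercept time tᵢ = 2h cos θ_c / V₁ = 2·7.8·0.9668/691 = 0.02183 s.
t = x/V₂ + tᵢ = 10.1/2706 + 0.02183 = 0.02556 s.

25.6 ms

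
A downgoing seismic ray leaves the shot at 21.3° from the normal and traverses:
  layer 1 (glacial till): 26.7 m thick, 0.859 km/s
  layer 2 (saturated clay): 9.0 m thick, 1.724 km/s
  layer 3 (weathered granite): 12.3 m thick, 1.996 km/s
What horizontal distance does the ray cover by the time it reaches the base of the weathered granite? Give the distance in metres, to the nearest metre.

39 m

Apply Snell's law at each interface; in layer i the horizontal offset is hᵢ·tan θᵢ.
Layer 1: θ = 21.30°; offset = 26.7·tan 21.30° = 10.410 m.
Layer 2: sin θ = 1.724·sin 21.3°/0.859 = 0.7290, θ = 46.81°; offset = 9.0·tan 46.81° = 9.586 m.
Layer 3: sin θ = 1.996·sin 21.3°/0.859 = 0.8441, θ = 57.57°; offset = 12.3·tan 57.57° = 19.360 m.
Σ offsets = 39.356 m.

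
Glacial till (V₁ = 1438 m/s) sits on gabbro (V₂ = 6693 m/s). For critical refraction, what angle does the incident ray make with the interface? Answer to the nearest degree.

78°

Critical incidence: sin θ_c = V₁/V₂ = 1438/6693 = 0.2149.
θ_c = arcsin 0.2149 = 12.41°.
Measured from the interface: 90° − 12.41° = 77.59°.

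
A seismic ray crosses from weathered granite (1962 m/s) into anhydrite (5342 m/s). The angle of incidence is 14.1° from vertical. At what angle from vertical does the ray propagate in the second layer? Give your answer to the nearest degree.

42°

sin θ₁/V₁ = sin θ₂/V₂ ⇒ sin θ₂ = 5342·sin 14.1°/1962 = 5342·0.2436/1962 = 0.6633.
θ₂ = sin⁻¹(0.6633) = 41.55° (from vertical).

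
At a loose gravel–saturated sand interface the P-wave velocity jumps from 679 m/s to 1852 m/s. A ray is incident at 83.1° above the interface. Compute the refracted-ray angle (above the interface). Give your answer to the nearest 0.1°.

Convert to the normal: θ₁ = 90° − 83.1° = 6.9°.
sin θ₁/V₁ = sin θ₂/V₂ ⇒ sin θ₂ = 1852·sin 6.9°/679 = 1852·0.1201/679 = 0.3277.
θ₂ = arcsin 0.3277 = 19.13° from the normal.
From the interface: 90° − 19.13° = 70.87°.

70.9°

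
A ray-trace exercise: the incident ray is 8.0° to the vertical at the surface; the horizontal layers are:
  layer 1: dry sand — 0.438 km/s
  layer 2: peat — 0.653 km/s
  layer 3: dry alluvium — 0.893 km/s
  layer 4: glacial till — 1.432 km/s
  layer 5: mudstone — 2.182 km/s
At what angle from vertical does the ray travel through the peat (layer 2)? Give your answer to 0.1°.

Snell's law across each interface conserves sin θ / V, so sin θ_2 = V_2·sin θ₁/V₁.
sin θ_2 = 0.653 × sin 8.0° / 0.438 = 0.2075.
θ_2 = 11.98° from the vertical.

12.0°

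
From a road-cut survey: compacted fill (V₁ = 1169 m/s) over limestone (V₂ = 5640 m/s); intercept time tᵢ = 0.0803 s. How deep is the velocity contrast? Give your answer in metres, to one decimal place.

48.0 m

θ_c = arcsin(1169/5640) = 11.96°; cos θ_c = 0.9783.
tᵢ = 2h cos θ_c/V₁ ⇒ h = tᵢ·V₁/(2 cos θ_c) = 0.0803·1169/(2·0.9783) = 47.98 m.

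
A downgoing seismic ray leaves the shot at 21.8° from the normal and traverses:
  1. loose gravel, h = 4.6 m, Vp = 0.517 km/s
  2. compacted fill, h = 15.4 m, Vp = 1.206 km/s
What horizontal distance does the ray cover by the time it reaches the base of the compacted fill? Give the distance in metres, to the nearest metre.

29 m

Apply Snell's law at each interface; in layer i the horizontal offset is hᵢ·tan θᵢ.
Layer 1: θ = 21.80°; offset = 4.6·tan 21.80° = 1.840 m.
Layer 2: sin θ = 1.206·sin 21.8°/0.517 = 0.8663, θ = 60.03°; offset = 15.4·tan 60.03° = 26.706 m.
Σ offsets = 28.546 m.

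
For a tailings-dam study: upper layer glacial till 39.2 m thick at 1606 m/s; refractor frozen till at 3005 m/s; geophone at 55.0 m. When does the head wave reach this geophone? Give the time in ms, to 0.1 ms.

θ_c = arcsin(V₁/V₂) = arcsin(1606/3005) = 32.31°, cos θ_c = 0.8452.
Intercept time tᵢ = 2h cos θ_c / V₁ = 2·39.2·0.8452/1606 = 0.04126 s.
t = x/V₂ + tᵢ = 55.0/3005 + 0.04126 = 0.05956 s.

59.6 ms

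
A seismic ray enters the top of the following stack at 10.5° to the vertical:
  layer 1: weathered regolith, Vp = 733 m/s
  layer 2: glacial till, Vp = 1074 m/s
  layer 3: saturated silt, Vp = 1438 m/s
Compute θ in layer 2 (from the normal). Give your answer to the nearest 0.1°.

15.5°

Snell's law across each interface conserves sin θ / V, so sin θ_2 = V_2·sin θ₁/V₁.
sin θ_2 = 1074 × sin 10.5° / 733 = 0.2670.
θ_2 = arcsin 0.2670 = 15.49°.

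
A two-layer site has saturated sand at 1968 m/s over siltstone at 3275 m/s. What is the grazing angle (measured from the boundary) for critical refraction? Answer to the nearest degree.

Critical incidence: sin θ_c = V₁/V₂ = 1968/3275 = 0.6009.
θ_c = arcsin 0.6009 = 36.94°.
Measured from the interface: 90° − 36.94° = 53.06°.

53°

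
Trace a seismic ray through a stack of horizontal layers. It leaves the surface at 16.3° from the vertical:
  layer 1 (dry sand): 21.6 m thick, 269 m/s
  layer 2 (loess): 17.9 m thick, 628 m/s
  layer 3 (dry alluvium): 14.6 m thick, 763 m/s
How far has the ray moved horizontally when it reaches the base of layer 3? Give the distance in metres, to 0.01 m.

p = sin θ₁/V₁ = sin 16.3°/269 = 1.0434e-03 s/m is conserved through the stack.
Layer 1: θ = 16.30°; offset = 21.6·tan 16.30° = 6.3163 m.
Layer 2: sin θ = p·628 = 0.6552 → θ = 40.94°; offset = 17.9·tan 40.94° = 15.5260 m.
Layer 3: sin θ = p·763 = 0.7961 → θ = 52.76°; offset = 14.6·tan 52.76° = 19.2059 m.
Total horizontal offset = 41.0482 m.

41.05 m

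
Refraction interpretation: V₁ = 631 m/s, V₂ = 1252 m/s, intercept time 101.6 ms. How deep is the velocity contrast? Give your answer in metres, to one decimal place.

37.1 m

θ_c = arcsin(631/1252) = 30.26°; cos θ_c = 0.8637.
tᵢ = 2h cos θ_c/V₁ ⇒ h = tᵢ·V₁/(2 cos θ_c) = 0.1016·631/(2·0.8637) = 37.11 m.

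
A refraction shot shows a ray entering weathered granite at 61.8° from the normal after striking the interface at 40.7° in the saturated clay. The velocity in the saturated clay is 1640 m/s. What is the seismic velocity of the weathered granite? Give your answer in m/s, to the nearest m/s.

Snell's law: sin 40.7°/V₁ = sin 61.8°/V₂.
V₂ = V₁·sin 61.8°/sin 40.7° = 1640 × 1.3515 = 2216.44 m/s.

2216 m/s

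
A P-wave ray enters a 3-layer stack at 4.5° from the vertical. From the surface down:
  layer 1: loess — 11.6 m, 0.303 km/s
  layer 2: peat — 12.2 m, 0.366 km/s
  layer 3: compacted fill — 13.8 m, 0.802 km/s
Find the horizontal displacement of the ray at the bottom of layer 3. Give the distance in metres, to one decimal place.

Apply Snell's law at each interface; in layer i the horizontal offset is hᵢ·tan θᵢ.
Layer 1: θ = 4.50°; offset = 11.6·tan 4.50° = 0.913 m.
Layer 2: sin θ = 0.366·sin 4.5°/0.303 = 0.0948, θ = 5.44°; offset = 12.2·tan 5.44° = 1.161 m.
Layer 3: sin θ = 0.802·sin 4.5°/0.303 = 0.2077, θ = 11.99°; offset = 13.8·tan 11.99° = 2.930 m.
Total horizontal offset = 5.004 m.

5.0 m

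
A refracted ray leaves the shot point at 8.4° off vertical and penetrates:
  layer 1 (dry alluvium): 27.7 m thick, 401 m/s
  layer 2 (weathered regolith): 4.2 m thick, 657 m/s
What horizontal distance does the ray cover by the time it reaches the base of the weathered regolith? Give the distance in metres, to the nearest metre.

Ray parameter p = sin 8.4° / 401 m/s = 3.6430e-04 s/m.
Layer 1: θ = 8.40°; offset = 27.7·tan 8.40° = 4.090 m.
Layer 2: sin θ = p·657 = 0.2393 → θ = 13.85°; offset = 4.2·tan 13.85° = 1.035 m.
Summing the layer offsets gives 5.126 m.

5 m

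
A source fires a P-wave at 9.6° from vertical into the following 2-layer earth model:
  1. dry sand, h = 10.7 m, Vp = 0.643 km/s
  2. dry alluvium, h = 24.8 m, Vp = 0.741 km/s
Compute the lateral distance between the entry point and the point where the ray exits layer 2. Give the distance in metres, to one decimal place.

p = sin θ₁/V₁ = sin 9.6°/0.643 = 2.5936e-01 s/km is conserved through the stack.
Layer 1: θ = 9.60°; offset = 10.7·tan 9.60° = 1.810 m.
Layer 2: sin θ = p·0.741 = 0.1922 → θ = 11.08°; offset = 24.8·tan 11.08° = 4.857 m.
Total horizontal offset = 6.667 m.

6.7 m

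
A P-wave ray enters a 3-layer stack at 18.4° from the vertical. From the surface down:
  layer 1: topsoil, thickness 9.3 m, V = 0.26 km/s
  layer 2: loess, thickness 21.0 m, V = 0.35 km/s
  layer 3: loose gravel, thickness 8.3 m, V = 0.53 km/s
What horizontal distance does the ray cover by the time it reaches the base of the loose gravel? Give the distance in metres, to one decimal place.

Apply Snell's law at each interface; in layer i the horizontal offset is hᵢ·tan θᵢ.
Layer 1: θ = 18.40°; offset = 9.3·tan 18.40° = 3.094 m.
Layer 2: sin θ = 0.35·sin 18.4°/0.26 = 0.4249, θ = 25.15°; offset = 21.0·tan 25.15° = 9.857 m.
Layer 3: sin θ = 0.53·sin 18.4°/0.26 = 0.6434, θ = 40.05°; offset = 8.3·tan 40.05° = 6.977 m.
Total horizontal offset = 19.928 m.

19.9 m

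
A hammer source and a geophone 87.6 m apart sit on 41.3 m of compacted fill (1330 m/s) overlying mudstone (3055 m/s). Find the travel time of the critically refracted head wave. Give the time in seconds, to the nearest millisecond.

θ_c = arcsin(V₁/V₂) = arcsin(1330/3055) = 25.81°, cos θ_c = 0.9003.
Intercept time tᵢ = 2h cos θ_c / V₁ = 2·41.3·0.9003/1330 = 0.05591 s.
t = x/V₂ + tᵢ = 87.6/3055 + 0.05591 = 0.08459 s.

0.085 s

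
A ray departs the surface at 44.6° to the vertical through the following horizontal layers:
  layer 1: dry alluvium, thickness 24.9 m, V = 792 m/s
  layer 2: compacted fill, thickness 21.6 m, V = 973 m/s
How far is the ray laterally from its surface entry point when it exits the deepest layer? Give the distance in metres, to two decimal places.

Apply Snell's law at each interface; in layer i the horizontal offset is hᵢ·tan θᵢ.
Layer 1: θ = 44.60°; offset = 24.9·tan 44.60° = 24.5547 m.
Layer 2: sin θ = 973·sin 44.6°/792 = 0.8626, θ = 59.61°; offset = 21.6·tan 59.61° = 36.8340 m.
Total horizontal offset = 61.3888 m.

61.39 m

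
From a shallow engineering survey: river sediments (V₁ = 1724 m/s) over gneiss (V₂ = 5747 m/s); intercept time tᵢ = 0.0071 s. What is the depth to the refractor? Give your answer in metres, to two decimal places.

h = tᵢ·V₁·V₂ / (2·√(V₂²−V₁²)).
√(V₂²−V₁²) = √(5747² − 1724²) = 5482.3 m/s.
h = 0.0071 s × 1724 × 5747 / (2 × 5482.3) = 6.42 m.

6.42 m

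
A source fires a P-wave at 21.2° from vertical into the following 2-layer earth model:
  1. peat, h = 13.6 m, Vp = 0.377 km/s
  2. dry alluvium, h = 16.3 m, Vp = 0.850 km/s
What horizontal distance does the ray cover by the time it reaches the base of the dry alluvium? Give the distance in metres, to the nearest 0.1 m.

Ray parameter p = sin 21.2° / 0.377 km/s = 9.5922e-01 s/km.
Layer 1: θ = 21.20°; offset = 13.6·tan 21.20° = 5.275 m.
Layer 2: sin θ = p·0.850 = 0.8153 → θ = 54.62°; offset = 16.3·tan 54.62° = 22.954 m.
Total horizontal offset = 28.229 m.

28.2 m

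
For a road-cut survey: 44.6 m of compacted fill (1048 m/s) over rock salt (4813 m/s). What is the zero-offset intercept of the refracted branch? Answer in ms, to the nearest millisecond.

83 ms

θ_c = arcsin(V₁/V₂) = arcsin(1048/4813) = 12.58°; cos θ_c = 0.9760.
tᵢ = 2h·cos θ_c / V₁ = 2·44.6·0.9760 / 1048 = 0.08307 s.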